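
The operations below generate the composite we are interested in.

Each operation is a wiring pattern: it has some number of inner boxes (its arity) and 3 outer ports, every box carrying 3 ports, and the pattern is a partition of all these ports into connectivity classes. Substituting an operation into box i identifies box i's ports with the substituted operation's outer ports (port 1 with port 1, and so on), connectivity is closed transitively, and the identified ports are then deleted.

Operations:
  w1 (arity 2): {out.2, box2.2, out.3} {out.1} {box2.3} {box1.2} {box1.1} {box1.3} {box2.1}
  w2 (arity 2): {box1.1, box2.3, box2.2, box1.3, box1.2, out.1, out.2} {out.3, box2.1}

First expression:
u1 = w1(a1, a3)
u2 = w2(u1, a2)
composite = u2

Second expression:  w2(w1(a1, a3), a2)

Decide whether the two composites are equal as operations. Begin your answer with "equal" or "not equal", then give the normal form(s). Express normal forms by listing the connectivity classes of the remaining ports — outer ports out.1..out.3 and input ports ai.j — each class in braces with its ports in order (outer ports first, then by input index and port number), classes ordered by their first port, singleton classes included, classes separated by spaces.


equal; the common form is {out.1, out.2, a2.2, a2.3, a3.2} {out.3, a2.1} {a1.1} {a1.2} {a1.3} {a3.1} {a3.3}


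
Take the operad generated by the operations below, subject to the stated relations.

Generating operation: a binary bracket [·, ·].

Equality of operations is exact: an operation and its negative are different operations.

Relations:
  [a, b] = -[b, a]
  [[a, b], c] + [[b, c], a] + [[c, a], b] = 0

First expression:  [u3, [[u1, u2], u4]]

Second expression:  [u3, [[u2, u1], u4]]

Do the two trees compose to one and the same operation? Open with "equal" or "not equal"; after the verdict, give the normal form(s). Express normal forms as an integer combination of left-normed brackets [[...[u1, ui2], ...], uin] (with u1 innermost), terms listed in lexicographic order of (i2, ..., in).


not equal; first: -[[[u1, u2], u4], u3]; second: [[[u1, u2], u4], u3]

The first composite normalizes to -[[[u1, u2], u4], u3]
The second composite normalizes to [[[u1, u2], u4], u3]
The forms do not match — not equal.


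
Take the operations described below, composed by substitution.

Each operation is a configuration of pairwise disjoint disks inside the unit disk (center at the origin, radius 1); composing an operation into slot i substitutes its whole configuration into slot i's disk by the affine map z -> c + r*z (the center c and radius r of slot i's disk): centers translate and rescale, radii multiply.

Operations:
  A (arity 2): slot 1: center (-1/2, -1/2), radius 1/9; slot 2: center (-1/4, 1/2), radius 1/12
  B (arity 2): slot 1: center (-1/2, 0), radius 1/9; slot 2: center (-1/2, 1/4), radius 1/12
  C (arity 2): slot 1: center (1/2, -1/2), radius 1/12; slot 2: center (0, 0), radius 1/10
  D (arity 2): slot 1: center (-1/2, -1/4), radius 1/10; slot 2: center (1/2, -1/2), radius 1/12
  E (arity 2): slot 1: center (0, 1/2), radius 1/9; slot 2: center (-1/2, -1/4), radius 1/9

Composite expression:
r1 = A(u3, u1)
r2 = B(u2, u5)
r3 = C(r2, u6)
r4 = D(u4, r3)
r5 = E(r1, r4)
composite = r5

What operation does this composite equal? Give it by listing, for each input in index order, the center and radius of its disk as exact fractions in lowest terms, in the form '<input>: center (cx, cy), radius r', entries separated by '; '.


u1: center (-1/36, 5/9), radius 1/108; u2: center (-1141/2592, -67/216), radius 1/11664; u3: center (-1/18, 4/9), radius 1/81; u4: center (-5/9, -5/18), radius 1/90; u5: center (-1141/2592, -1607/5184), radius 1/15552; u6: center (-4/9, -11/36), radius 1/1080


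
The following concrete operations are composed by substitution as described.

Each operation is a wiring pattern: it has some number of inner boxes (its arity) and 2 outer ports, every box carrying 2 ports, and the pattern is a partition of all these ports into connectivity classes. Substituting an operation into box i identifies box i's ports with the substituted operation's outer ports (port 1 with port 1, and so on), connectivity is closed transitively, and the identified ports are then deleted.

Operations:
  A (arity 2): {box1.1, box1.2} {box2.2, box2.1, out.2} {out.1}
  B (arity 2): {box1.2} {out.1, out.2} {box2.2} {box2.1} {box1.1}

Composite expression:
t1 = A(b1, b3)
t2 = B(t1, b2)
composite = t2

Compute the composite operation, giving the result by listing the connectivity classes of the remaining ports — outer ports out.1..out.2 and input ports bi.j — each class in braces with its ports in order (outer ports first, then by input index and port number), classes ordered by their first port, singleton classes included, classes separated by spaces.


Connectivity passes through glued B-boundaries; trace each wire chain.
stage A: inputs (b1, b3), connectivity {out.1} {out.2, b3.1, b3.2} {b1.1, b1.2}, out.j its boundary
stage B: inputs (b1, b3, b2), connectivity {out.1, out.2} {b1.1, b1.2} {b2.1} {b2.2} {b3.1, b3.2}, out.j its boundary

{out.1, out.2} {b1.1, b1.2} {b2.1} {b2.2} {b3.1, b3.2}


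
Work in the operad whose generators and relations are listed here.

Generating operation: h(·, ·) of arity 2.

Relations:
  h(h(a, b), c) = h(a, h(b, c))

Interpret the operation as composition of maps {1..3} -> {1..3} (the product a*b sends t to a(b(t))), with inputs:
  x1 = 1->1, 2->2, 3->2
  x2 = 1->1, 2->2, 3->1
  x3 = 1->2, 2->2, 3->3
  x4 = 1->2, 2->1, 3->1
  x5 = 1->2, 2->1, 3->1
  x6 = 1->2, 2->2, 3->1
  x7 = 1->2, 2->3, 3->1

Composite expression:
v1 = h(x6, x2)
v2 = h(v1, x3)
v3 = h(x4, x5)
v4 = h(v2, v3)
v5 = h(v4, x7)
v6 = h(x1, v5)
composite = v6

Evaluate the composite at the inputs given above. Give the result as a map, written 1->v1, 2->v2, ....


1->2, 2->2, 3->2

h(x6, x2) = 1->2, 2->2, 3->2
h(h(x6, x2), x3) = 1->2, 2->2, 3->2
h(x4, x5) = 1->1, 2->2, 3->2
h(h(h(x6, x2), x3), h(x4, x5)) = 1->2, 2->2, 3->2
h(h(h(h(x6, x2), x3), h(x4, x5)), x7) = 1->2, 2->2, 3->2
h(x1, h(h(h(h(x6, x2), x3), h(x4, x5)), x7)) = 1->2, 2->2, 3->2


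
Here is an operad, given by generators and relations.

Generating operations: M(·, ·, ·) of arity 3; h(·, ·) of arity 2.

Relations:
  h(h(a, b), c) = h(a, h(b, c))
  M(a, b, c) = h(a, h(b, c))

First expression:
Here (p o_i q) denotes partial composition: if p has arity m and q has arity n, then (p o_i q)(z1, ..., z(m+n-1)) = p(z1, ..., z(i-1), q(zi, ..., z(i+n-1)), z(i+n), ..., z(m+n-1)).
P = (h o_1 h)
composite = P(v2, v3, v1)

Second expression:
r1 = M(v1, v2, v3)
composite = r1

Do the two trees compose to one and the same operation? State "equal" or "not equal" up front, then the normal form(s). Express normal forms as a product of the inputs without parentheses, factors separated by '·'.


not equal: they reduce to v2 · v3 · v1 and v1 · v2 · v3

The first composite normalizes to v2 · v3 · v1
The second composite normalizes to v1 · v2 · v3
No match — not equal.


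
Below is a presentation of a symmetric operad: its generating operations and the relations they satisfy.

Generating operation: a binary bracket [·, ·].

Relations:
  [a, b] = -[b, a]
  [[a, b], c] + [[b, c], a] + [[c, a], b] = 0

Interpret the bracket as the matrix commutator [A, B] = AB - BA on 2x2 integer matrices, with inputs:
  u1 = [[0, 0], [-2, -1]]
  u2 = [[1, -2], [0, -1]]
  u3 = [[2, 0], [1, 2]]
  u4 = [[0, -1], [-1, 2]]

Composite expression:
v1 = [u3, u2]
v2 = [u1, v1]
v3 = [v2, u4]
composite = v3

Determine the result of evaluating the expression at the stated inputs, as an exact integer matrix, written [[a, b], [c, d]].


[[-10, 0], [20, 10]]

[u3, u2] = [[2, 0], [2, -2]]
[u1, [u3, u2]] = [[0, 0], [-10, 0]]
[[u1, [u3, u2]], u4] = [[-10, 0], [20, 10]]


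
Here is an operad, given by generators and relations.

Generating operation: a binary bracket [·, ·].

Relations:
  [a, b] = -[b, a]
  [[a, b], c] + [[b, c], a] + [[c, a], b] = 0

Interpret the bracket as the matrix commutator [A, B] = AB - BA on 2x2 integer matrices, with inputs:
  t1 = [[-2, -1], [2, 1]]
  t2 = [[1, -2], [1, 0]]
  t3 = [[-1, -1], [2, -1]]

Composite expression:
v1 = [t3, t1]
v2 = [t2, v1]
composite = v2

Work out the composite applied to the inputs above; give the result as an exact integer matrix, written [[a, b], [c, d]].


[[15, -3], [6, -15]]


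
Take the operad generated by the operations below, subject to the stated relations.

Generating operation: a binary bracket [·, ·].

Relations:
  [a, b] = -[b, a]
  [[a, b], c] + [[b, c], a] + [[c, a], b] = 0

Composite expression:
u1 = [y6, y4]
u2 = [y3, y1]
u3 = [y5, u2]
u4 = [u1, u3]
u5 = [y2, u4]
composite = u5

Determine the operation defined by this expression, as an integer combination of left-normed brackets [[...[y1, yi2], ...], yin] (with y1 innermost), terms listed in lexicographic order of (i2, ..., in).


Left-normed coefficients sit on the y1-initial expansion words.
Composite bracket: [y2, [[y6, y4], [y5, [y3, y1]]]]
Expanding via [a, b] = ab - ba: 32 signed words (2^5 = 32).
Words beginning with y1 determine it all:
  the word y1y3y5y4y6y2 carries sign -1 and contributes -[[[[[y1, y3], y5], y4], y6], y2]
  the word y1y3y5y6y4y2 carries sign +1 and contributes +[[[[[y1, y3], y5], y6], y4], y2]

-[[[[[y1, y3], y5], y4], y6], y2] + [[[[[y1, y3], y5], y6], y4], y2]


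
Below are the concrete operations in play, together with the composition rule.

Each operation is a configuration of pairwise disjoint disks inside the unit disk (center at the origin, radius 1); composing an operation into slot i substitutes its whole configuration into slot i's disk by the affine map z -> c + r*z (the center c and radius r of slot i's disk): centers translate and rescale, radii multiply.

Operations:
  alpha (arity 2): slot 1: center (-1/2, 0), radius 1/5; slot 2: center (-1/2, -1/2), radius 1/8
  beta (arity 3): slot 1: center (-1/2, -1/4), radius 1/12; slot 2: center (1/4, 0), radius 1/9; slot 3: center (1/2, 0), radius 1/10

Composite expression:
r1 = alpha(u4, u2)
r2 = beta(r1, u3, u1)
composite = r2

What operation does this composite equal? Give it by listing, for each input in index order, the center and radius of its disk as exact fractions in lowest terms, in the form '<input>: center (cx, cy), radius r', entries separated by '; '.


u1: center (1/2, 0), radius 1/10; u2: center (-13/24, -7/24), radius 1/96; u3: center (1/4, 0), radius 1/9; u4: center (-13/24, -1/4), radius 1/60


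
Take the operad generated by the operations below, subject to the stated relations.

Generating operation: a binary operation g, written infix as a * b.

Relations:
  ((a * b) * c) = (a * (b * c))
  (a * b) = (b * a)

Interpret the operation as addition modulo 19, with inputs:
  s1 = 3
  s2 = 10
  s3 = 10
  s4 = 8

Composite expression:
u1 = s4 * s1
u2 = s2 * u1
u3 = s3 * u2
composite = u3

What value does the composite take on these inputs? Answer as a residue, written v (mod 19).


12 (mod 19)

(s4 * s1) = 11
(s2 * (s4 * s1)) = 2
(s3 * (s2 * (s4 * s1))) = 12


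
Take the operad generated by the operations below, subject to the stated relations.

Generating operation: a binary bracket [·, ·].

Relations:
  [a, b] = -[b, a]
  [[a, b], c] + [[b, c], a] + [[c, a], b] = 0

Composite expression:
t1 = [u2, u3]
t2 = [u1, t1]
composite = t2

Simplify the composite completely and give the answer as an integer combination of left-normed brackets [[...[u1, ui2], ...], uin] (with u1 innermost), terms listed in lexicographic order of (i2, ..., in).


A multilinear Lie element is pinned by u1-initial words (u1 innermost).
Composite bracket: [u1, [u2, u3]]
Applying ab - ba throughout gives 4 signed words (2^2 = 4).
Only words starting with u1 matter:
  u1u2u3 appears with sign +1, giving the term +[[u1, u2], u3]
  u1u3u2 appears with sign -1, giving the term -[[u1, u3], u2]

[[u1, u2], u3] - [[u1, u3], u2]


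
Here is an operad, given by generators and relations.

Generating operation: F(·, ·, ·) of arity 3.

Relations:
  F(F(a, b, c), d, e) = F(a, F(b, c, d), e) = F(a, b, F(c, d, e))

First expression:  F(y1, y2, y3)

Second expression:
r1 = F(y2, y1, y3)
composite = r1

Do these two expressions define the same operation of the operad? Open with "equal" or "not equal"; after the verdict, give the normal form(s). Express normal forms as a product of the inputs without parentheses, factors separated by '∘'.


not equal — first y1 ∘ y2 ∘ y3, second y2 ∘ y1 ∘ y3


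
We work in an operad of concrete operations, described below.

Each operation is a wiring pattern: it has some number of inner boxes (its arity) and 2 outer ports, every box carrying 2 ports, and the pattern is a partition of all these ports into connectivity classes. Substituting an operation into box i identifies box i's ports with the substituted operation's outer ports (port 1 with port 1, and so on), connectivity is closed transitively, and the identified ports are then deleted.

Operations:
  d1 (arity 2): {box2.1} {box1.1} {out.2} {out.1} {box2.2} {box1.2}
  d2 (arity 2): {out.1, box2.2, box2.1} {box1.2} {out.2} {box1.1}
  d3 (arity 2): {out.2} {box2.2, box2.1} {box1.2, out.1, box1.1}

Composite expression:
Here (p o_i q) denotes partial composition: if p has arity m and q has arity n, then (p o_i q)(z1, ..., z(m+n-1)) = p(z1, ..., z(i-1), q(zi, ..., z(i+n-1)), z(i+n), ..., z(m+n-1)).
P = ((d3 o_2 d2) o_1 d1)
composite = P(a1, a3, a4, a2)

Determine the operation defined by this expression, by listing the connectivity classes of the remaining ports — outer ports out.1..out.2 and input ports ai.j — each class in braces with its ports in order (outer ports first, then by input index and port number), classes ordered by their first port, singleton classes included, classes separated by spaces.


{out.1} {out.2} {a1.1} {a1.2} {a2.1, a2.2} {a3.1} {a3.2} {a4.1} {a4.2}

Treat the ports identified at d3 as solder joints: merge, then drop.
d1 over (a1, a3) gives {out.1} {out.2} {a1.1} {a1.2} {a3.1} {a3.2}, out.j being that stage's outer ports
d2 over (a4, a2) gives {out.1, a2.1, a2.2} {out.2} {a4.1} {a4.2}, out.j being that stage's outer ports
d3 over (a1, a3, a4, a2) gives {out.1} {out.2} {a1.1} {a1.2} {a2.1, a2.2} {a3.1} {a3.2} {a4.1} {a4.2}, out.j being that stage's outer ports


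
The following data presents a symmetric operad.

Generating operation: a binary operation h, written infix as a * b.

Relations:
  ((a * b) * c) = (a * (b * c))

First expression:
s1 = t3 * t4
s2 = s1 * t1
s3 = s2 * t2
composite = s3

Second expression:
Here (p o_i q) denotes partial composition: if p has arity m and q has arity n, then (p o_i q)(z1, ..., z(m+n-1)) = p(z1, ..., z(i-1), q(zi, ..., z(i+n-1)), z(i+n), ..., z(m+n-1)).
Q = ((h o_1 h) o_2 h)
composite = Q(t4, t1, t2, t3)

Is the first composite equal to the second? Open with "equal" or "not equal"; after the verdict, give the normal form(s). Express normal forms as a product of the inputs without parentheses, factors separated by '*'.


not equal; the first gives t3 * t4 * t1 * t2 and the second t4 * t1 * t2 * t3

The first composite normalizes to t3 * t4 * t1 * t2
The second composite normalizes to t4 * t1 * t2 * t3
Different reductions; not equal.


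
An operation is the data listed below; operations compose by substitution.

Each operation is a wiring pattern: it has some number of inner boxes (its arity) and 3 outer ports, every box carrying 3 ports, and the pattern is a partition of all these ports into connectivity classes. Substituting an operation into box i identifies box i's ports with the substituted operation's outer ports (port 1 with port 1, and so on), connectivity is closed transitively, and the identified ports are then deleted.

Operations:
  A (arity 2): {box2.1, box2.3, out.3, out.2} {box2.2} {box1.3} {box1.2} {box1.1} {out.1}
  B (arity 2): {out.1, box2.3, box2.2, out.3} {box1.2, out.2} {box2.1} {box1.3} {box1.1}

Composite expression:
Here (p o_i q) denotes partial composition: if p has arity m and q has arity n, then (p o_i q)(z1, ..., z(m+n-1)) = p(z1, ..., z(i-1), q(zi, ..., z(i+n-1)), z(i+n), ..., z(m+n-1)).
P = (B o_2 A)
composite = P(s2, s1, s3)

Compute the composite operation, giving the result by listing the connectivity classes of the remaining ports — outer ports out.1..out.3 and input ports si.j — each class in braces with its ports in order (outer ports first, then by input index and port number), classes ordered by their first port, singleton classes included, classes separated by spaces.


{out.1, out.3, s3.1, s3.3} {out.2, s2.2} {s1.1} {s1.2} {s1.3} {s2.1} {s2.3} {s3.2}

Substituting into B glues patterns; closure does the rest.
through A, on inputs (s1, s3): {out.1} {out.2, out.3, s3.1, s3.3} {s1.1} {s1.2} {s1.3} {s3.2} (out.j = stage outer ports)
through B, on inputs (s2, s1, s3): {out.1, out.3, s3.1, s3.3} {out.2, s2.2} {s1.1} {s1.2} {s1.3} {s2.1} {s2.3} {s3.2} (out.j = stage outer ports)


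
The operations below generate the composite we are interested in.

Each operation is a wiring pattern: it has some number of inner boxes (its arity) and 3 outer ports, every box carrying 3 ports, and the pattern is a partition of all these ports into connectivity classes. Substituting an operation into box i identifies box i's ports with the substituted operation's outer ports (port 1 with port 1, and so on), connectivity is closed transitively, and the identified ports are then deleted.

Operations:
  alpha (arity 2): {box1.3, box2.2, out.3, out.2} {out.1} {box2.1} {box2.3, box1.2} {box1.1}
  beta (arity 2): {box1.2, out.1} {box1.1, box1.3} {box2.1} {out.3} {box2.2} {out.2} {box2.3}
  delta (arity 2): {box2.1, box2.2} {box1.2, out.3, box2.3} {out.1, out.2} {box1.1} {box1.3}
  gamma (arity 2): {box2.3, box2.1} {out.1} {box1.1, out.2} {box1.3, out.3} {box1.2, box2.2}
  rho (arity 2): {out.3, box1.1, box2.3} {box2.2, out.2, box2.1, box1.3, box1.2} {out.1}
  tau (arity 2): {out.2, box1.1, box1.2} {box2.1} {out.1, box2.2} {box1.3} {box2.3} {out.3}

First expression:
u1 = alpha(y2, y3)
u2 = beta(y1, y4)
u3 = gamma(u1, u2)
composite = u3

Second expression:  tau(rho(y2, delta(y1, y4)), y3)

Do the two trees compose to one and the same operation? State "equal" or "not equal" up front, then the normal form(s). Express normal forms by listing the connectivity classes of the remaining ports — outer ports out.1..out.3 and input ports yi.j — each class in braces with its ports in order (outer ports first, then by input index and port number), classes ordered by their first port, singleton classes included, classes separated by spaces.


not equal: they reduce to {out.1} {out.2} {out.3, y2.3, y3.2} {y1.1, y1.3} {y1.2} {y2.1} {y2.2, y3.3} {y3.1} {y4.1} {y4.2} {y4.3} and {out.1, y3.2} {out.2, y2.2, y2.3} {out.3} {y1.1} {y1.2, y2.1, y4.3} {y1.3} {y3.1} {y3.3} {y4.1, y4.2}


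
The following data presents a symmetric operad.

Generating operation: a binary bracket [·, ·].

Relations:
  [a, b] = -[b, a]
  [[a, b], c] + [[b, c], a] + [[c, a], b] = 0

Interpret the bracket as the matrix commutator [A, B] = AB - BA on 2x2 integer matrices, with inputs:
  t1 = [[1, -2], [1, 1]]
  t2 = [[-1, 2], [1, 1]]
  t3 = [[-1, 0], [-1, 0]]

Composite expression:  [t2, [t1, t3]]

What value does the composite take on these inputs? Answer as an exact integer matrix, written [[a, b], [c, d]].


[t1, t3] = [[2, -2], [-1, -2]]
[t2, [t1, t3]] = [[0, -4], [2, 0]]

[[0, -4], [2, 0]]


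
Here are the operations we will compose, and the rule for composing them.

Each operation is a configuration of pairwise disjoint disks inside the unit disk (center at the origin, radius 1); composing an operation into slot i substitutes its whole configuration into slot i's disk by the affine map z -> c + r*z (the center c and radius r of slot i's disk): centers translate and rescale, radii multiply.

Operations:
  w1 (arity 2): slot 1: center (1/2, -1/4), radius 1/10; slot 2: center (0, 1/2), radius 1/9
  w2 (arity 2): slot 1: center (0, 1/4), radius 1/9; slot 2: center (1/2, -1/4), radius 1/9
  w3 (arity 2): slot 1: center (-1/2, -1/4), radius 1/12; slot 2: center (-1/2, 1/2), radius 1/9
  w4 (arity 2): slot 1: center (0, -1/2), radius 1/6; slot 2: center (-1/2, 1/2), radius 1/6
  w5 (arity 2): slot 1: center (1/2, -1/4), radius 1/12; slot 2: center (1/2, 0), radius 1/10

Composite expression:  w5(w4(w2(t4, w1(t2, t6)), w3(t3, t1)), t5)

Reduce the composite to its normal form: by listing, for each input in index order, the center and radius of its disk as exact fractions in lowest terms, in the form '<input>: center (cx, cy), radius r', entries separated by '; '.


Follow each t-input down from w5: c' goes to c + r*c', radius to r*r'.
t4: after 3 affine steps, its disk has center (1/2, -83/288), radius 1/648
t2: after 4 affine steps, its disk has center (329/648, -383/1296), radius 1/6480
t6: after 4 affine steps, its disk has center (73/144, -763/2592), radius 1/5832
t3: after 3 affine steps, its disk has center (65/144, -61/288), radius 1/864
t1: after 3 affine steps, its disk has center (65/144, -29/144), radius 1/648
t5: after 1 affine step, its disk has center (1/2, 0), radius 1/10

t1: center (65/144, -29/144), radius 1/648; t2: center (329/648, -383/1296), radius 1/6480; t3: center (65/144, -61/288), radius 1/864; t4: center (1/2, -83/288), radius 1/648; t5: center (1/2, 0), radius 1/10; t6: center (73/144, -763/2592), radius 1/5832


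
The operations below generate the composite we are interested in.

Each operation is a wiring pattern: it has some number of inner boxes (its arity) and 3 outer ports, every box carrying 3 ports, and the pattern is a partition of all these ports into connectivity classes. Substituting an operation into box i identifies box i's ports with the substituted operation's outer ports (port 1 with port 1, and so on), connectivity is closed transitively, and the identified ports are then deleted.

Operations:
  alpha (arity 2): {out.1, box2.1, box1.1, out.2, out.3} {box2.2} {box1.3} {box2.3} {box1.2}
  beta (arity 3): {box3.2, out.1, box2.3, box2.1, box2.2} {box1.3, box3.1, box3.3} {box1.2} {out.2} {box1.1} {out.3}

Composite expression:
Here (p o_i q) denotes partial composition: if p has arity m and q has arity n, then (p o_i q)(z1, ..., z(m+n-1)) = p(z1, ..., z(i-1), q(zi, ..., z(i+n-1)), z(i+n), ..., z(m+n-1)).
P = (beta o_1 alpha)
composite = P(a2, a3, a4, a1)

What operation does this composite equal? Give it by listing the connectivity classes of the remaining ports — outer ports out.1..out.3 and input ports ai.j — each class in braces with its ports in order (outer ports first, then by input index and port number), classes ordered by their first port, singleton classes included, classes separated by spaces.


{out.1, a1.2, a4.1, a4.2, a4.3} {out.2} {out.3} {a1.1, a1.3, a2.1, a3.1} {a2.2} {a2.3} {a3.2} {a3.3}

Two ports join when wires chain via beta-identified ports.
composing alpha on (a2, a3), with out.j its own outer ports: {out.1, out.2, out.3, a2.1, a3.1} {a2.2} {a2.3} {a3.2} {a3.3}
composing beta on (a2, a3, a4, a1), with out.j its own outer ports: {out.1, a1.2, a4.1, a4.2, a4.3} {out.2} {out.3} {a1.1, a1.3, a2.1, a3.1} {a2.2} {a2.3} {a3.2} {a3.3}


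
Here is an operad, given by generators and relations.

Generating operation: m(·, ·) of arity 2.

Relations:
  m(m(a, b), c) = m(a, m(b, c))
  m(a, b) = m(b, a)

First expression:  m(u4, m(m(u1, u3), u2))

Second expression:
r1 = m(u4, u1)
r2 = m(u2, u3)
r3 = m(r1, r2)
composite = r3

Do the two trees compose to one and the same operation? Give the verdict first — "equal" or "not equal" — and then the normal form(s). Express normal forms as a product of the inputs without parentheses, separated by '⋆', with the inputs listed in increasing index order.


The first expression reduces to u1 ⋆ u2 ⋆ u3 ⋆ u4
The second expression reduces to u1 ⋆ u2 ⋆ u3 ⋆ u4
The normal forms match — equal.

equal: each reduces to u1 ⋆ u2 ⋆ u3 ⋆ u4


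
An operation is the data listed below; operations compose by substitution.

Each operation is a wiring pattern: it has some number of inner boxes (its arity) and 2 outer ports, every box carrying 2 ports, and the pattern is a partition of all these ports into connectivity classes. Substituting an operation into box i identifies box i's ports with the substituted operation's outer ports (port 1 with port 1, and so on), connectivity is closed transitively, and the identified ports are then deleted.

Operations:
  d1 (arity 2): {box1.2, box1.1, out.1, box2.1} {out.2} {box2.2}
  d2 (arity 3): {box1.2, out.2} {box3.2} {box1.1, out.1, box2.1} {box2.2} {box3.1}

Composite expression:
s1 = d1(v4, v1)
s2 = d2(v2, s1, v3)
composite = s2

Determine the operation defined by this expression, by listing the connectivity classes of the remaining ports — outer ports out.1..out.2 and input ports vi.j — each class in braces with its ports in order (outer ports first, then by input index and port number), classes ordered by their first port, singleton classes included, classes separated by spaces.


Connectivity passes through glued d2-boundaries; trace each wire chain.
stage d1: inputs (v4, v1), connectivity {out.1, v1.1, v4.1, v4.2} {out.2} {v1.2}, out.j its boundary
stage d2: inputs (v2, v4, v1, v3), connectivity {out.1, v1.1, v2.1, v4.1, v4.2} {out.2, v2.2} {v1.2} {v3.1} {v3.2}, out.j its boundary

{out.1, v1.1, v2.1, v4.1, v4.2} {out.2, v2.2} {v1.2} {v3.1} {v3.2}


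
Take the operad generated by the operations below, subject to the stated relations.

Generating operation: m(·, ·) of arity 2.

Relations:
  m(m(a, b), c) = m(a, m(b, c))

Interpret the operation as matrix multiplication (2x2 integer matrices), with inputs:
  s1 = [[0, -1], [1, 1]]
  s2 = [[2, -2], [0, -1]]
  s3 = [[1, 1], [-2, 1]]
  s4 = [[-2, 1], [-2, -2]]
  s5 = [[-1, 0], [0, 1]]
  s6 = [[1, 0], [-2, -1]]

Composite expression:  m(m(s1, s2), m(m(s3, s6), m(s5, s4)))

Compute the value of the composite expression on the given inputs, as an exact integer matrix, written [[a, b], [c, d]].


m(s1, s2) = [[0, 1], [2, -3]]
m(s3, s6) = [[-1, -1], [-4, -1]]
m(s5, s4) = [[2, -1], [-2, -2]]
m(m(s3, s6), m(s5, s4)) = [[0, 3], [-6, 6]]
m(m(s1, s2), m(m(s3, s6), m(s5, s4))) = [[-6, 6], [18, -12]]

[[-6, 6], [18, -12]]


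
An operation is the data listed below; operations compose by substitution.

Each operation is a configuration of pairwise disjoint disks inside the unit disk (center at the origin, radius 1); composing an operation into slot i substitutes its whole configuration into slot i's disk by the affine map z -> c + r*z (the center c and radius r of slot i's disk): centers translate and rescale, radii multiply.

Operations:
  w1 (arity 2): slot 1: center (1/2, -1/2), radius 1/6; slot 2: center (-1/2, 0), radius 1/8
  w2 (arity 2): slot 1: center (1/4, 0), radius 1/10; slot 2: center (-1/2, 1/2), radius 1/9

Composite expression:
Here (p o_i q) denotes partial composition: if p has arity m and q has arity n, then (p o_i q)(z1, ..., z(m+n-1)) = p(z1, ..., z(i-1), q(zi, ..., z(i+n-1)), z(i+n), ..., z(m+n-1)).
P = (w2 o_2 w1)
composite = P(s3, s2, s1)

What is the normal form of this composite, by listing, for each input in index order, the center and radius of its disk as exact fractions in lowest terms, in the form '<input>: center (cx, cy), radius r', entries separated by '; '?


Only the slot chain above each s matters under w2; compose those maps.
s3 passes through 1 substitution, ending at center (1/4, 0), radius 1/10
s2 passes through 2 substitutions, ending at center (-4/9, 4/9), radius 1/54
s1 passes through 2 substitutions, ending at center (-5/9, 1/2), radius 1/72

s1: center (-5/9, 1/2), radius 1/72; s2: center (-4/9, 4/9), radius 1/54; s3: center (1/4, 0), radius 1/10


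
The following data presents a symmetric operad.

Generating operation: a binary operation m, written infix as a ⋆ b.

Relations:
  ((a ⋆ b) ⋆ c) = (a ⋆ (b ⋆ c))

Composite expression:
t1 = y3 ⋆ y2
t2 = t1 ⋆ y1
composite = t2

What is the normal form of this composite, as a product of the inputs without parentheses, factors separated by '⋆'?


Under associativity of m, the answer is the y's in reading order.
(y3 ⋆ y2) linearizes to y3 ⋆ y2
((y3 ⋆ y2) ⋆ y1) linearizes to y3 ⋆ y2 ⋆ y1

y3 ⋆ y2 ⋆ y1


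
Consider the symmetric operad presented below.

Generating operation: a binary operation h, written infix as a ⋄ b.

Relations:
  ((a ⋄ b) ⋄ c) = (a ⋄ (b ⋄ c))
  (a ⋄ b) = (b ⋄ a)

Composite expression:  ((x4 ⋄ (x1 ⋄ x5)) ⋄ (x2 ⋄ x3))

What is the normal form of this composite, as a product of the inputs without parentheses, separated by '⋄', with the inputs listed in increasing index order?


x1 ⋄ x2 ⋄ x3 ⋄ x4 ⋄ x5

With h associative and commutative, the x-input set is all that matters.
(x1 ⋄ x5) collapses to x1 ⋄ x5
(x4 ⋄ (x1 ⋄ x5)) collapses to x4 ⋄ x1 ⋄ x5
(x2 ⋄ x3) collapses to x2 ⋄ x3
((x4 ⋄ (x1 ⋄ x5)) ⋄ (x2 ⋄ x3)) collapses to x4 ⋄ x1 ⋄ x5 ⋄ x2 ⋄ x3
the factors in increasing index order: x1 ⋄ x2 ⋄ x3 ⋄ x4 ⋄ x5


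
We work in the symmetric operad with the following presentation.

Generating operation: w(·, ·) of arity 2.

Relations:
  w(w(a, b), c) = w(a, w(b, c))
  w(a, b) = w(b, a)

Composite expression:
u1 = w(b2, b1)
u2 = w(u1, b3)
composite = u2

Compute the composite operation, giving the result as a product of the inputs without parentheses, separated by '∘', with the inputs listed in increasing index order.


b1 ∘ b2 ∘ b3

Shape and order are irrelevant to w; the b-input set decides.
w(b2, b1) spells out as b2 ∘ b1
w(w(b2, b1), b3) spells out as b2 ∘ b1 ∘ b3
putting the inputs in ascending order: b1 ∘ b2 ∘ b3


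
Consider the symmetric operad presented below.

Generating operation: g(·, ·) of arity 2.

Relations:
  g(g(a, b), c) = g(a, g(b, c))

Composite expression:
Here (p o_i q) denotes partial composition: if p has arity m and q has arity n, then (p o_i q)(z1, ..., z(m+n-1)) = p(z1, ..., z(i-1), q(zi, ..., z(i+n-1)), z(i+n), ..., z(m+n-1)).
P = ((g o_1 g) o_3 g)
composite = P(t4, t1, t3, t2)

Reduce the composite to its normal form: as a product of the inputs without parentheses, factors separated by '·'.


t4 · t1 · t3 · t2


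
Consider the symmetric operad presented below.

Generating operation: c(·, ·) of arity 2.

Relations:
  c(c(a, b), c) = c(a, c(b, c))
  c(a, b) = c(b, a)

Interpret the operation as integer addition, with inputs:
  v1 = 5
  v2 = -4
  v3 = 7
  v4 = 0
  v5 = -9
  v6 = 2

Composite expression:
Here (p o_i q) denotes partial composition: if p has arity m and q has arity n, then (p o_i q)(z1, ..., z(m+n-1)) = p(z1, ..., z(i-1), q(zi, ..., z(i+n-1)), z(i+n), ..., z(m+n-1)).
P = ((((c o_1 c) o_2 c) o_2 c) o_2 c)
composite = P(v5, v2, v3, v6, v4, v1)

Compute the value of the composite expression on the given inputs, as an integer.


1


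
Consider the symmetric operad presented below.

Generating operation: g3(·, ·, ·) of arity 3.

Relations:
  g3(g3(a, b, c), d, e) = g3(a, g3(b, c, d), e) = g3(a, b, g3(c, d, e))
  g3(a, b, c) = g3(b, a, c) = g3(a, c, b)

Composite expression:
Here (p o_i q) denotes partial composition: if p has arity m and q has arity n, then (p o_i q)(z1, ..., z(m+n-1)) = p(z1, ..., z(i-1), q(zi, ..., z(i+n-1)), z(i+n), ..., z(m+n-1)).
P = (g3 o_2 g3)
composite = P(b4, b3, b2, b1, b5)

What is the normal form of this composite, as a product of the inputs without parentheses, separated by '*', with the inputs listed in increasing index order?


b1 * b2 * b3 * b4 * b5


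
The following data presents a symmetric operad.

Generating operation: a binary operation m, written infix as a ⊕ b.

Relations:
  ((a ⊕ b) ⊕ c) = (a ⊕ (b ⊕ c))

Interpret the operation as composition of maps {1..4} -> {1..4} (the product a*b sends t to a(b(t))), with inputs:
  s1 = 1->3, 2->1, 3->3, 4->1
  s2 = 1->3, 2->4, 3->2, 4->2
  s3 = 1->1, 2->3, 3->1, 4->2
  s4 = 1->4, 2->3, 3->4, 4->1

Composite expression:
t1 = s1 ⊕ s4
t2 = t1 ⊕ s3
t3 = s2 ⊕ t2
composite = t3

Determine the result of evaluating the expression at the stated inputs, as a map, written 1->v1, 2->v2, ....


1->3, 2->3, 3->3, 4->2

(s1 ⊕ s4) = 1->1, 2->3, 3->1, 4->3
((s1 ⊕ s4) ⊕ s3) = 1->1, 2->1, 3->1, 4->3
(s2 ⊕ ((s1 ⊕ s4) ⊕ s3)) = 1->3, 2->3, 3->3, 4->2


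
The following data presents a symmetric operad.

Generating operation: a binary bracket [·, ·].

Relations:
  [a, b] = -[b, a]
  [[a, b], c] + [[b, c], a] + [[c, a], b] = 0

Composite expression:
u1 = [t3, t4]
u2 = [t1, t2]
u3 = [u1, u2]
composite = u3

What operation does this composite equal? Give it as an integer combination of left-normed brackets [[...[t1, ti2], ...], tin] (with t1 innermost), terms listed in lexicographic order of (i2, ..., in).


In the tensor algebra, words opening t1 carry the t1-anchored form.
Composite bracket: [[t3, t4], [t1, t2]]
Applying ab - ba throughout gives 8 signed words (2^3 = 8).
Collect the words opening with t1:
  t1t2t3t4 appears with sign -1, giving the term -[[[t1, t2], t3], t4]
  t1t2t4t3 appears with sign +1, giving the term +[[[t1, t2], t4], t3]

-[[[t1, t2], t3], t4] + [[[t1, t2], t4], t3]


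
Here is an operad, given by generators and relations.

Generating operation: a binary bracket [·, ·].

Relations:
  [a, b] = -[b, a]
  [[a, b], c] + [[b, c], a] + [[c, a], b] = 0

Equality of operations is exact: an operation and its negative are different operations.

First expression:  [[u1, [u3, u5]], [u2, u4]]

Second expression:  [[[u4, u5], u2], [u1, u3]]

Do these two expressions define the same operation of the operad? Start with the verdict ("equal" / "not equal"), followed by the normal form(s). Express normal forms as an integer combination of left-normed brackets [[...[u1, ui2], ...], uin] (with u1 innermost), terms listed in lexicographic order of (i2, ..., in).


not equal — first [[[[u1, u3], u5], u2], u4] - [[[[u1, u3], u5], u4], u2] - [[[[u1, u5], u3], u2], u4] + [[[[u1, u5], u3], u4], u2], second [[[[u1, u3], u2], u4], u5] - [[[[u1, u3], u2], u5], u4] - [[[[u1, u3], u4], u5], u2] + [[[[u1, u3], u5], u4], u2]

The first composite normalizes to [[[[u1, u3], u5], u2], u4] - [[[[u1, u3], u5], u4], u2] - [[[[u1, u5], u3], u2], u4] + [[[[u1, u5], u3], u4], u2]
The second composite normalizes to [[[[u1, u3], u2], u4], u5] - [[[[u1, u3], u2], u5], u4] - [[[[u1, u3], u4], u5], u2] + [[[[u1, u3], u5], u4], u2]
They disagree, so not equal.


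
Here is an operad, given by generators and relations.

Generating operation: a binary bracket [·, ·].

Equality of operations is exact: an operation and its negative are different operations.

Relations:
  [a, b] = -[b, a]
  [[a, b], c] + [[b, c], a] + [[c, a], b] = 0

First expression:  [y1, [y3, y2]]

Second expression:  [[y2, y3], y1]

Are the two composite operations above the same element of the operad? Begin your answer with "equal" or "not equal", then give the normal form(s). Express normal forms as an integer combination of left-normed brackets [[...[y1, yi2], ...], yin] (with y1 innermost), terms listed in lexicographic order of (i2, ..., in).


equal — both sides give -[[y1, y2], y3] + [[y1, y3], y2]

Reducing the first expression gives -[[y1, y2], y3] + [[y1, y3], y2]
Reducing the second expression gives -[[y1, y2], y3] + [[y1, y3], y2]
The forms coincide; equal.


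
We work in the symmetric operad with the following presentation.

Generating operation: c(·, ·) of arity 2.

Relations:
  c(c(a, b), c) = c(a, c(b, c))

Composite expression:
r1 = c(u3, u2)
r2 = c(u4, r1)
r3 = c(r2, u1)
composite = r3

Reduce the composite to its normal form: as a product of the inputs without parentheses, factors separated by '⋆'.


u4 ⋆ u3 ⋆ u2 ⋆ u1

Under associativity of c, the answer is the u's in reading order.
c(u3, u2) spells out as u3 ⋆ u2
c(u4, c(u3, u2)) spells out as u4 ⋆ u3 ⋆ u2
c(c(u4, c(u3, u2)), u1) spells out as u4 ⋆ u3 ⋆ u2 ⋆ u1


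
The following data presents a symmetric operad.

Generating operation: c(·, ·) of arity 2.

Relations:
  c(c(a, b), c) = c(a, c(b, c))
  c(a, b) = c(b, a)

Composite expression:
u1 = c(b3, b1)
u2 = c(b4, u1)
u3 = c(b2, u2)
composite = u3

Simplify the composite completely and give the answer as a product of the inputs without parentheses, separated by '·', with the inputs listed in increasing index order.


Key point: c commutes, so take the b-inputs in any fixed order.
c(b3, b1) unparenthesizes to b3 · b1
c(b4, c(b3, b1)) unparenthesizes to b4 · b3 · b1
c(b2, c(b4, c(b3, b1))) unparenthesizes to b2 · b4 · b3 · b1
rearranged into index order: b1 · b2 · b3 · b4

b1 · b2 · b3 · b4


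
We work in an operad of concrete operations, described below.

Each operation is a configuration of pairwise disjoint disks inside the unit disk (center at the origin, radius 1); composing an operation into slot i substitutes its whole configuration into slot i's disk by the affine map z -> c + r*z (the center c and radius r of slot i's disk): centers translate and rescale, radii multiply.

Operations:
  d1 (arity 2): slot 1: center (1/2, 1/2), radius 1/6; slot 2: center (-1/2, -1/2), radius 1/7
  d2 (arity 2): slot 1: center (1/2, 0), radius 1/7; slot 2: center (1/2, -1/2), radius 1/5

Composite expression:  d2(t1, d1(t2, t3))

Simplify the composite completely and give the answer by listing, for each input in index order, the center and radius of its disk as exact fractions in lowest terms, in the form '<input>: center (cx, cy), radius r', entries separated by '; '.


t1: center (1/2, 0), radius 1/7; t2: center (3/5, -2/5), radius 1/30; t3: center (2/5, -3/5), radius 1/35

Only the slot chain above each t matters under d2; compose those maps.
t1 passes through 1 substitution, ending at center (1/2, 0), radius 1/7
t2 passes through 2 substitutions, ending at center (3/5, -2/5), radius 1/30
t3 passes through 2 substitutions, ending at center (2/5, -3/5), radius 1/35


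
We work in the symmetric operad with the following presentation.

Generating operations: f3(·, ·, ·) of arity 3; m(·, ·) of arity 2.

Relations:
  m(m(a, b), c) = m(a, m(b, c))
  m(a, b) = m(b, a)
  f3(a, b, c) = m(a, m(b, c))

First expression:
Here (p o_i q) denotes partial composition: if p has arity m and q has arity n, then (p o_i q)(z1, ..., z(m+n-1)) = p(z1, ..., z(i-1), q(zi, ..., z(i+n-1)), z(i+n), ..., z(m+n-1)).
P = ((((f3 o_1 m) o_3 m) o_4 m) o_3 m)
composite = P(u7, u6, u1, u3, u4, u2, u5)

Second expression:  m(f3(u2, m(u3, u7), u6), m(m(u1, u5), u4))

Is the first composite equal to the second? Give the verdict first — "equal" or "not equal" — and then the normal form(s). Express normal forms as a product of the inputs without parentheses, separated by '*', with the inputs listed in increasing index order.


The first expression reduces to u1 * u2 * u3 * u4 * u5 * u6 * u7
The second expression reduces to u1 * u2 * u3 * u4 * u5 * u6 * u7
Both agree, so they are equal.

equal; the common form is u1 * u2 * u3 * u4 * u5 * u6 * u7


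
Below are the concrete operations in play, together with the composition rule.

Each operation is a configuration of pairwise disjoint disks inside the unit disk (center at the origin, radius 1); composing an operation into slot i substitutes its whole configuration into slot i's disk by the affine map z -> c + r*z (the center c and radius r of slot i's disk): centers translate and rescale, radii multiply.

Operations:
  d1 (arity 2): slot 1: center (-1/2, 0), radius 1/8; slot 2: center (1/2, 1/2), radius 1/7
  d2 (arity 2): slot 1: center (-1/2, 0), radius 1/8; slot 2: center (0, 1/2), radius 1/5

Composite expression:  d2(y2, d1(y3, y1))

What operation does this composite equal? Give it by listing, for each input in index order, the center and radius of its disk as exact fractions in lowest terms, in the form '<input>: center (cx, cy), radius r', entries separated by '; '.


y1: center (1/10, 3/5), radius 1/35; y2: center (-1/2, 0), radius 1/8; y3: center (-1/10, 1/2), radius 1/40

Below d2, radii multiply path by path; the y-disk centers shift.
y2: after 1 affine step, its disk has center (-1/2, 0), radius 1/8
y3: after 2 affine steps, its disk has center (-1/10, 1/2), radius 1/40
y1: after 2 affine steps, its disk has center (1/10, 3/5), radius 1/35
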